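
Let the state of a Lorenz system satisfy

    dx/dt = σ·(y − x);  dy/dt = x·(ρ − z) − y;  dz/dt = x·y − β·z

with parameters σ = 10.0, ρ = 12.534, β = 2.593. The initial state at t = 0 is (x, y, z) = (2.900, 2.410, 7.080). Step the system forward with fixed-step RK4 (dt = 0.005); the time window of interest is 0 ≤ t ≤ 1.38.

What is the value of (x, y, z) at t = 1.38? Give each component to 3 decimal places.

(x, y, z) = (7.086, 7.759, 11.867)

t=0.000: state=(2.900, 2.410, 7.080)
step 1 (dt=0.005): k1=(-4.900, 13.407, -11.369), k2=(-4.442, 13.388, -11.228), k3=(-4.454, 13.394, -11.227), k4=(-4.008, 13.380, -11.085); state += dt/6·(k1+2k2+2k3+k4)
t=0.005: state=(2.878, 2.477, 7.024)
t=0.010: state=(2.860, 2.544, 6.969)
t=0.015: state=(2.846, 2.611, 6.916)
continuing one RK4 step at a time; state shown every 10 steps (Δt=0.05):
t=0.050: state=(2.850, 3.085, 6.586)
t=0.100: state=(3.096, 3.818, 6.265)
t=0.150: state=(3.555, 4.656, 6.163)
t=0.200: state=(4.189, 5.616, 6.347)
t=0.250: state=(4.972, 6.666, 6.898)
t=0.300: state=(5.863, 7.703, 7.894)
t=0.350: state=(6.775, 8.537, 9.359)
t=0.400: state=(7.568, 8.913, 11.185)
t=0.450: state=(8.058, 8.622, 13.073)
t=0.500: state=(8.095, 7.665, 14.598)
t=0.550: state=(7.644, 6.312, 15.415)
t=0.600: state=(6.825, 4.957, 15.450)
t=0.650: state=(5.851, 3.889, 14.876)
t=0.700: state=(4.920, 3.199, 13.952)
t=0.750: state=(4.157, 2.844, 12.890)
t=0.800: state=(3.611, 2.738, 11.825)
t=0.850: state=(3.278, 2.807, 10.830)
t=0.900: state=(3.131, 3.005, 9.946)
t=0.950: state=(3.143, 3.312, 9.199)
t=1.000: state=(3.294, 3.722, 8.610)
t=1.050: state=(3.568, 4.233, 8.201)
t=1.100: state=(3.956, 4.842, 8.004)
t=1.150: state=(4.449, 5.532, 8.054)
t=1.200: state=(5.031, 6.263, 8.389)
t=1.250: state=(5.667, 6.959, 9.034)
t=1.300: state=(6.299, 7.508, 9.976)
t=1.350: state=(6.843, 7.777, 11.135)
t=1.380: state=(7.086, 7.759, 11.867)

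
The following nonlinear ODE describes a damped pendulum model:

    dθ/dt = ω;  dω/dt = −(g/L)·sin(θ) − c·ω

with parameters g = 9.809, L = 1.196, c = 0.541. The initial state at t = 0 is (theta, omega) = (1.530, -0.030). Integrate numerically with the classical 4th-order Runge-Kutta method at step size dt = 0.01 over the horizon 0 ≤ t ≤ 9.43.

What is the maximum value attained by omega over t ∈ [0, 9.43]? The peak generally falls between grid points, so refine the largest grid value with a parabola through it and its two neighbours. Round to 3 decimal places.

max omega = 2.502

t=0.000: state=(1.530, -0.030)
step 1 (dt=0.01): k1=(-0.030, -8.178), k2=(-0.071, -8.156), k3=(-0.071, -8.156), k4=(-0.112, -8.134); state += dt/6·(k1+2k2+2k3+k4)
t=0.010: state=(1.529, -0.112)
t=0.020: state=(1.528, -0.193)
t=0.030: state=(1.525, -0.273)
continuing one RK4 step at a time; state shown every 50 steps (Δt=0.5):
t=0.500: state=(0.615, -3.229)
t=1.000: state=(-0.852, -1.745)
t=1.500: state=(-0.832, 1.656)
t=2.000: state=(0.306, 2.124)
t=2.500: state=(0.737, -0.522)
t=3.000: state=(0.021, -1.824)
t=3.500: state=(-0.554, -0.171)
t=4.000: state=(-0.184, 1.340)
t=4.500: state=(0.369, 0.524)
t=5.000: state=(0.243, -0.874)
t=5.500: state=(-0.214, -0.644)
t=6.000: state=(-0.243, 0.494)
t=6.500: state=(0.099, 0.625)
t=7.000: state=(0.211, -0.214)
t=7.500: state=(-0.020, -0.533)
t=8.000: state=(-0.166, 0.025)
t=8.500: state=(-0.027, 0.414)
t=9.000: state=(0.120, 0.087)
t=9.430: state=(0.071, -0.269)
largest grid value and its neighbours: omega(1.790)=2.50075, omega(1.800)=2.50203, omega(1.810)=2.50128
parabola through these three points peaks at t≈1.801 with omega≈2.50205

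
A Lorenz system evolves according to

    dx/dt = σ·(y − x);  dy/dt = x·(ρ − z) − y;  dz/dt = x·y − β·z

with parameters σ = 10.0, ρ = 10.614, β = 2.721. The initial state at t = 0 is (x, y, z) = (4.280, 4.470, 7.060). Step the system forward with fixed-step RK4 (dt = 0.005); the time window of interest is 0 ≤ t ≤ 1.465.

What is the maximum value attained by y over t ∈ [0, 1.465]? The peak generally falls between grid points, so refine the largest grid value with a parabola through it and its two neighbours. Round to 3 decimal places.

max y = 6.651

t=0.000: state=(4.280, 4.470, 7.060)
step 1 (dt=0.005): k1=(1.900, 10.741, -0.079), k2=(2.121, 10.732, 0.058), k3=(2.115, 10.733, 0.060), k4=(2.331, 10.724, 0.198); state += dt/6·(k1+2k2+2k3+k4)
t=0.005: state=(4.291, 4.524, 7.060)
t=0.010: state=(4.303, 4.577, 7.062)
t=0.015: state=(4.318, 4.631, 7.065)
continuing one RK4 step at a time; state shown every 10 steps (Δt=0.05):
t=0.050: state=(4.469, 5.003, 7.130)
t=0.100: state=(4.790, 5.521, 7.363)
t=0.150: state=(5.181, 5.995, 7.772)
t=0.200: state=(5.586, 6.375, 8.346)
t=0.250: state=(5.952, 6.606, 9.042)
t=0.300: state=(6.223, 6.639, 9.786)
t=0.350: state=(6.355, 6.459, 10.475)
t=0.400: state=(6.324, 6.099, 11.010)
t=0.450: state=(6.137, 5.627, 11.320)
t=0.500: state=(5.830, 5.131, 11.385)
t=0.550: state=(5.458, 4.685, 11.229)
t=0.600: state=(5.076, 4.337, 10.907)
t=0.650: state=(4.732, 4.105, 10.483)
t=0.700: state=(4.456, 3.986, 10.015)
t=0.750: state=(4.264, 3.968, 9.548)
t=0.800: state=(4.160, 4.039, 9.119)
t=0.850: state=(4.141, 4.182, 8.755)
t=0.900: state=(4.199, 4.386, 8.475)
t=0.950: state=(4.325, 4.637, 8.295)
t=1.000: state=(4.507, 4.920, 8.226)
t=1.050: state=(4.732, 5.214, 8.275)
t=1.100: state=(4.983, 5.496, 8.440)
t=1.150: state=(5.238, 5.738, 8.711)
t=1.200: state=(5.474, 5.910, 9.065)
t=1.250: state=(5.666, 5.988, 9.465)
t=1.300: state=(5.790, 5.960, 9.866)
t=1.350: state=(5.832, 5.830, 10.216)
t=1.400: state=(5.789, 5.619, 10.474)
t=1.450: state=(5.668, 5.362, 10.613)
t=1.465: state=(5.620, 5.281, 10.630)
largest grid value and its neighbours: y(0.280)=6.65095, y(0.285)=6.65109, y(0.290)=6.64908
parabola through these three points peaks at t≈0.283 with y≈6.65129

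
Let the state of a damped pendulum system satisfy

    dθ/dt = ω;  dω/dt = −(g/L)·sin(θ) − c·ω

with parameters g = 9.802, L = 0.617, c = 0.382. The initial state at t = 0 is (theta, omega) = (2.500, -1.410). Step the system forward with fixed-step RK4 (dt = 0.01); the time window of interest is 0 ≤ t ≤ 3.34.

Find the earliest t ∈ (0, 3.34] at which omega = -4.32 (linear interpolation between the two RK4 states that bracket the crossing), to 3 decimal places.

t=0.000: state=(2.500, -1.410)
step 1 (dt=0.01): k1=(-1.410, -8.969), k2=(-1.455, -9.041), k3=(-1.455, -9.044), k4=(-1.500, -9.119); state += dt/6·(k1+2k2+2k3+k4)
t=0.010: state=(2.485, -1.500)
t=0.020: state=(2.470, -1.592)
t=0.030: state=(2.454, -1.686)
continuing one RK4 step at a time; state shown every 20 steps (Δt=0.2):
t=0.200: state=(2.014, -3.584)
t=0.250: state=(1.819, -4.255)
next step: t=0.260: state=(1.775, -4.393) — omega has crossed -4.32
linear interpolation between t=0.250 (-4.25478) and t=0.260 (-4.39307) → t≈0.255

t = 0.255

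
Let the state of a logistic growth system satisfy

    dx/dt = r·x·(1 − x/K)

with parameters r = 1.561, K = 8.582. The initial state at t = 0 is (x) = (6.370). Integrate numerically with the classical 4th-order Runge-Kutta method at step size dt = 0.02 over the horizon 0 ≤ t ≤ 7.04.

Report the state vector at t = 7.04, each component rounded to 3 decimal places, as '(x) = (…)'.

t=0.000: state=(6.370)
step 1 (dt=0.02): k1=(2.563), k2=(2.543), k3=(2.544), k4=(2.524); state += dt/6·(k1+2k2+2k3+k4)
t=0.020: state=(6.421)
t=0.040: state=(6.471)
t=0.060: state=(6.520)
continuing one RK4 step at a time; state shown every 25 steps (Δt=0.5):
t=0.500: state=(7.404)
t=1.000: state=(7.999)
t=1.500: state=(8.305)
t=2.000: state=(8.453)
t=2.500: state=(8.522)
t=3.000: state=(8.555)
t=3.500: state=(8.569)
t=4.000: state=(8.576)
t=4.500: state=(8.579)
t=5.000: state=(8.581)
t=5.500: state=(8.581)
t=6.000: state=(8.582)
t=6.500: state=(8.582)
t=7.000: state=(8.582)
t=7.040: state=(8.582)

(x) = (8.582)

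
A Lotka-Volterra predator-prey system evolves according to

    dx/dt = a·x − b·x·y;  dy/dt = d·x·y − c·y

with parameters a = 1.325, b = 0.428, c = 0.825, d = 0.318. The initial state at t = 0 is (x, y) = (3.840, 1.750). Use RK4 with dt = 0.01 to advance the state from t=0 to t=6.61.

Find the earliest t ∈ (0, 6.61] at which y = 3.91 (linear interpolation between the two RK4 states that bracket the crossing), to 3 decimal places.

t = 1.158

t=0.000: state=(3.840, 1.750)
step 1 (dt=0.01): k1=(2.212, 0.693), k2=(2.212, 0.701), k3=(2.212, 0.701), k4=(2.213, 0.708); state += dt/6·(k1+2k2+2k3+k4)
t=0.010: state=(3.862, 1.757)
t=0.020: state=(3.884, 1.764)
t=0.030: state=(3.906, 1.771)
continuing one RK4 step at a time; state shown every 25 steps (Δt=0.25):
t=0.250: state=(4.386, 1.975)
t=0.500: state=(4.860, 2.322)
t=0.750: state=(5.148, 2.817)
t=1.000: state=(5.131, 3.457)
t=1.150: state=(4.945, 3.887)
next step: t=1.160: state=(4.928, 3.916) — y has crossed 3.91
linear interpolation between t=1.150 (3.88679) and t=1.160 (3.91585) → t≈1.158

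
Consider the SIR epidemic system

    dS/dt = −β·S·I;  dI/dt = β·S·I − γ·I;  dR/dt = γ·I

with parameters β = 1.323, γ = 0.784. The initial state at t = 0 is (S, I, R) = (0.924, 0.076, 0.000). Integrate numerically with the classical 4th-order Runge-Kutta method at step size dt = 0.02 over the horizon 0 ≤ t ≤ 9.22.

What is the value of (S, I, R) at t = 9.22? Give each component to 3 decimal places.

t=0.000: state=(0.924, 0.076, 0.000)
step 1 (dt=0.02): k1=(-0.093, 0.033, 0.060), k2=(-0.093, 0.033, 0.060), k3=(-0.093, 0.033, 0.060), k4=(-0.094, 0.033, 0.060); state += dt/6·(k1+2k2+2k3+k4)
t=0.020: state=(0.922, 0.077, 0.001)
t=0.040: state=(0.920, 0.077, 0.002)
t=0.060: state=(0.918, 0.078, 0.004)
continuing one RK4 step at a time; state shown every 25 steps (Δt=0.5):
t=0.500: state=(0.874, 0.093, 0.033)
t=1.000: state=(0.817, 0.110, 0.073)
t=1.500: state=(0.756, 0.125, 0.119)
t=2.000: state=(0.693, 0.137, 0.171)
t=2.500: state=(0.631, 0.143, 0.226)
t=3.000: state=(0.574, 0.144, 0.282)
t=3.500: state=(0.523, 0.140, 0.338)
t=4.000: state=(0.478, 0.131, 0.391)
t=4.500: state=(0.440, 0.120, 0.440)
t=5.000: state=(0.408, 0.107, 0.485)
t=5.500: state=(0.381, 0.094, 0.524)
t=6.000: state=(0.360, 0.081, 0.559)
t=6.500: state=(0.342, 0.069, 0.588)
t=7.000: state=(0.328, 0.058, 0.613)
t=7.500: state=(0.317, 0.049, 0.634)
t=8.000: state=(0.308, 0.041, 0.652)
t=8.500: state=(0.300, 0.034, 0.666)
t=9.000: state=(0.294, 0.028, 0.678)
t=9.220: state=(0.292, 0.025, 0.683)

(S, I, R) = (0.292, 0.025, 0.683)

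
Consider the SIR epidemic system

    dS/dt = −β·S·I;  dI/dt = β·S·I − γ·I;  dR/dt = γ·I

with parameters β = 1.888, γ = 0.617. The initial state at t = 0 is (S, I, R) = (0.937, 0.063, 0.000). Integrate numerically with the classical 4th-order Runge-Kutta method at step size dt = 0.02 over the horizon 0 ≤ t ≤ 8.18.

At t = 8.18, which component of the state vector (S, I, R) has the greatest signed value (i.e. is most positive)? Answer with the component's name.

t=0.000: state=(0.937, 0.063, 0.000)
step 1 (dt=0.02): k1=(-0.111, 0.073, 0.039), k2=(-0.113, 0.073, 0.039), k3=(-0.113, 0.073, 0.039), k4=(-0.114, 0.074, 0.040); state += dt/6·(k1+2k2+2k3+k4)
t=0.020: state=(0.935, 0.064, 0.001)
t=0.040: state=(0.932, 0.066, 0.002)
t=0.060: state=(0.930, 0.067, 0.002)
continuing one RK4 step at a time; state shown every 25 steps (Δt=0.5):
t=0.500: state=(0.865, 0.109, 0.026)
t=1.000: state=(0.759, 0.172, 0.069)
t=1.500: state=(0.624, 0.243, 0.133)
t=2.000: state=(0.481, 0.301, 0.218)
t=2.500: state=(0.357, 0.328, 0.316)
t=3.000: state=(0.262, 0.322, 0.416)
t=3.500: state=(0.196, 0.293, 0.512)
t=4.000: state=(0.151, 0.253, 0.596)
t=4.500: state=(0.122, 0.211, 0.667)
t=5.000: state=(0.101, 0.172, 0.726)
t=5.500: state=(0.088, 0.138, 0.774)
t=6.000: state=(0.078, 0.110, 0.812)
t=6.500: state=(0.071, 0.086, 0.842)
t=7.000: state=(0.066, 0.068, 0.866)
t=7.500: state=(0.063, 0.053, 0.885)
t=8.000: state=(0.060, 0.041, 0.899)
t=8.180: state=(0.059, 0.038, 0.903)
compare at T: S=0.059, I=0.038, R=0.903

largest component: R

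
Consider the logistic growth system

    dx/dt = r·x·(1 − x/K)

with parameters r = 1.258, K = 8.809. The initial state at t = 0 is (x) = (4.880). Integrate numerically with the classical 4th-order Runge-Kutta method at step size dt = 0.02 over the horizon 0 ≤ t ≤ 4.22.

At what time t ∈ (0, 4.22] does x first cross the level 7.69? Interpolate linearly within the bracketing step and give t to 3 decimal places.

t = 1.360

t=0.000: state=(4.880)
step 1 (dt=0.02): k1=(2.738), k2=(2.734), k3=(2.734), k4=(2.730); state += dt/6·(k1+2k2+2k3+k4)
t=0.020: state=(4.935)
t=0.040: state=(4.989)
t=0.060: state=(5.044)
continuing one RK4 step at a time; state shown every 10 steps (Δt=0.2):
t=0.200: state=(5.417)
t=0.400: state=(5.925)
t=0.600: state=(6.390)
t=0.800: state=(6.806)
t=1.000: state=(7.169)
t=1.200: state=(7.478)
t=1.340: state=(7.665)
next step: t=1.360: state=(7.690) — x has crossed 7.69
linear interpolation between t=1.340 (7.66535) and t=1.360 (7.69015) → t≈1.360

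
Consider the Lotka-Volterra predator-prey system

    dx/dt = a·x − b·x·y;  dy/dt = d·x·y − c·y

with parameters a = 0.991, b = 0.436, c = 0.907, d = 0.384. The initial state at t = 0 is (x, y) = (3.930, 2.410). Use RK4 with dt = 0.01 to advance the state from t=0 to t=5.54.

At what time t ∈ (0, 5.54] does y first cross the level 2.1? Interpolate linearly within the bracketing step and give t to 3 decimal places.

t = 3.107

t=0.000: state=(3.930, 2.410)
step 1 (dt=0.01): k1=(-0.235, 1.451), k2=(-0.247, 1.454), k3=(-0.247, 1.454), k4=(-0.260, 1.458); state += dt/6·(k1+2k2+2k3+k4)
t=0.010: state=(3.928, 2.425)
t=0.020: state=(3.925, 2.439)
t=0.030: state=(3.922, 2.454)
continuing one RK4 step at a time; state shown every 20 steps (Δt=0.2):
t=0.200: state=(3.833, 2.710)
t=0.400: state=(3.641, 3.014)
t=0.600: state=(3.371, 3.292)
t=0.800: state=(3.053, 3.515)
t=1.000: state=(2.721, 3.659)
t=1.200: state=(2.404, 3.715)
t=1.400: state=(2.121, 3.686)
t=1.600: state=(1.883, 3.585)
t=1.800: state=(1.690, 3.429)
t=2.000: state=(1.541, 3.237)
t=2.200: state=(1.429, 3.025)
t=2.400: state=(1.351, 2.807)
t=2.600: state=(1.302, 2.592)
t=2.800: state=(1.278, 2.387)
t=3.000: state=(1.276, 2.196)
t=3.100: state=(1.283, 2.106)
next step: t=3.110: state=(1.284, 2.098) — y has crossed 2.1
linear interpolation between t=3.100 (2.10630) and t=3.110 (2.09760) → t≈3.107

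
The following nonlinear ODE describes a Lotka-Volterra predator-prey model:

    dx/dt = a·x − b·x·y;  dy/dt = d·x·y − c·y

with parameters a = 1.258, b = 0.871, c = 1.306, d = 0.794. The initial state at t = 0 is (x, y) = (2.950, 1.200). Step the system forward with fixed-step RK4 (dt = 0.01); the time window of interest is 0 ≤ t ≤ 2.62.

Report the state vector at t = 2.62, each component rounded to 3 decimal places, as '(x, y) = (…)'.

t=0.000: state=(2.950, 1.200)
step 1 (dt=0.01): k1=(0.628, 1.244), k2=(0.612, 1.253), k3=(0.612, 1.253), k4=(0.597, 1.262); state += dt/6·(k1+2k2+2k3+k4)
t=0.010: state=(2.956, 1.213)
t=0.020: state=(2.962, 1.225)
t=0.030: state=(2.967, 1.238)
continuing one RK4 step at a time; state shown every 10 steps (Δt=0.1):
t=0.100: state=(2.996, 1.334)
t=0.200: state=(3.006, 1.486)
t=0.300: state=(2.973, 1.654)
t=0.400: state=(2.897, 1.833)
t=0.500: state=(2.779, 2.015)
t=0.600: state=(2.623, 2.192)
t=0.700: state=(2.440, 2.352)
t=0.800: state=(2.241, 2.486)
t=0.900: state=(2.037, 2.586)
t=1.000: state=(1.839, 2.646)
t=1.100: state=(1.654, 2.668)
t=1.200: state=(1.488, 2.652)
t=1.300: state=(1.342, 2.603)
t=1.400: state=(1.217, 2.529)
t=1.500: state=(1.112, 2.434)
t=1.600: state=(1.025, 2.324)
t=1.700: state=(0.954, 2.206)
t=1.800: state=(0.897, 2.084)
t=1.900: state=(0.853, 1.960)
t=2.000: state=(0.820, 1.838)
t=2.100: state=(0.797, 1.720)
t=2.200: state=(0.782, 1.607)
t=2.300: state=(0.774, 1.500)
t=2.400: state=(0.774, 1.400)
t=2.500: state=(0.780, 1.306)
t=2.600: state=(0.793, 1.220)
t=2.620: state=(0.796, 1.204)

(x, y) = (0.796, 1.204)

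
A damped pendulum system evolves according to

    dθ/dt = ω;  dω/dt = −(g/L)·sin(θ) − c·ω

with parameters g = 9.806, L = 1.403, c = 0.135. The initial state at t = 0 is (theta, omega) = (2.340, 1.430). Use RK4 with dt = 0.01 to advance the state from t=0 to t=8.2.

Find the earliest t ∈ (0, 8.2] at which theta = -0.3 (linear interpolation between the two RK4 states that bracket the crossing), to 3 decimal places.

t = 1.428

t=0.000: state=(2.340, 1.430)
step 1 (dt=0.01): k1=(1.430, -5.215), k2=(1.404, -5.176), k3=(1.404, -5.177), k4=(1.378, -5.139); state += dt/6·(k1+2k2+2k3+k4)
t=0.010: state=(2.354, 1.378)
t=0.020: state=(2.368, 1.327)
t=0.030: state=(2.381, 1.277)
continuing one RK4 step at a time; state shown every 50 steps (Δt=0.5):
t=0.500: state=(2.510, -0.653)
t=1.000: state=(1.572, -3.337)
t=1.420: state=(-0.263, -4.739)
next step: t=1.430: state=(-0.310, -4.713) — theta has crossed -0.3
linear interpolation between t=1.420 (-0.26258) and t=1.430 (-0.30985) → t≈1.428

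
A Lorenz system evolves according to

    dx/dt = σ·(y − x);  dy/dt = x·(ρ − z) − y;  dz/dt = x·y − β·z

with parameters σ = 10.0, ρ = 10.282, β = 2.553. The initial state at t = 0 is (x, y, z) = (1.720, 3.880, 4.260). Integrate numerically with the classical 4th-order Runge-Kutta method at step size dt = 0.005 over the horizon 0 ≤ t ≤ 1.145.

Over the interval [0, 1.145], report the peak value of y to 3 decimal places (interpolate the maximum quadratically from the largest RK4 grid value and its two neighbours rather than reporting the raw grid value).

max y = 8.040

t=0.000: state=(1.720, 3.880, 4.260)
step 1 (dt=0.005): k1=(21.600, 6.478, -4.202), k2=(21.222, 6.805, -3.937), k3=(21.240, 6.798, -3.941), k4=(20.878, 7.119, -3.678); state += dt/6·(k1+2k2+2k3+k4)
t=0.005: state=(1.826, 3.914, 4.240)
t=0.010: state=(1.929, 3.951, 4.223)
t=0.015: state=(2.028, 3.991, 4.209)
continuing one RK4 step at a time; state shown every 10 steps (Δt=0.05):
t=0.050: state=(2.661, 4.348, 4.178)
t=0.100: state=(3.466, 5.040, 4.356)
t=0.150: state=(4.259, 5.869, 4.828)
t=0.200: state=(5.078, 6.736, 5.638)
t=0.250: state=(5.899, 7.498, 6.808)
t=0.300: state=(6.642, 7.970, 8.288)
t=0.350: state=(7.183, 7.977, 9.907)
t=0.400: state=(7.399, 7.446, 11.384)
t=0.450: state=(7.223, 6.484, 12.426)
t=0.500: state=(6.691, 5.345, 12.873)
t=0.550: state=(5.930, 4.291, 12.754)
t=0.600: state=(5.103, 3.480, 12.224)
t=0.650: state=(4.342, 2.947, 11.464)
t=0.700: state=(3.724, 2.653, 10.615)
t=0.750: state=(3.273, 2.538, 9.764)
t=0.800: state=(2.984, 2.554, 8.965)
t=0.850: state=(2.836, 2.668, 8.245)
t=0.900: state=(2.809, 2.862, 7.621)
t=0.950: state=(2.884, 3.128, 7.107)
t=1.000: state=(3.049, 3.464, 6.713)
t=1.050: state=(3.297, 3.869, 6.454)
t=1.100: state=(3.619, 4.336, 6.347)
t=1.145: state=(3.968, 4.800, 6.395)
largest grid value and its neighbours: y(0.320)=8.03646, y(0.325)=8.04011, y(0.330)=8.03841
parabola through these three points peaks at t≈0.326 with y≈8.04020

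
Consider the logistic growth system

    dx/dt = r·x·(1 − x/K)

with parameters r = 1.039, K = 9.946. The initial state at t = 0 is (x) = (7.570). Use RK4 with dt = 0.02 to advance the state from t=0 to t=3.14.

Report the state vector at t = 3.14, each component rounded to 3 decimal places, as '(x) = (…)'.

(x) = (9.828)

t=0.000: state=(7.570)
step 1 (dt=0.02): k1=(1.879), k2=(1.869), k3=(1.869), k4=(1.858); state += dt/6·(k1+2k2+2k3+k4)
t=0.020: state=(7.607)
t=0.040: state=(7.644)
t=0.060: state=(7.681)
continuing one RK4 step at a time; state shown every 10 steps (Δt=0.2):
t=0.200: state=(7.925)
t=0.400: state=(8.239)
t=0.600: state=(8.513)
t=0.800: state=(8.750)
t=1.000: state=(8.952)
t=1.200: state=(9.123)
t=1.400: state=(9.267)
t=1.600: state=(9.387)
t=1.800: state=(9.487)
t=2.000: state=(9.570)
t=2.200: state=(9.638)
t=2.400: state=(9.695)
t=2.600: state=(9.741)
t=2.800: state=(9.779)
t=3.000: state=(9.810)
t=3.140: state=(9.828)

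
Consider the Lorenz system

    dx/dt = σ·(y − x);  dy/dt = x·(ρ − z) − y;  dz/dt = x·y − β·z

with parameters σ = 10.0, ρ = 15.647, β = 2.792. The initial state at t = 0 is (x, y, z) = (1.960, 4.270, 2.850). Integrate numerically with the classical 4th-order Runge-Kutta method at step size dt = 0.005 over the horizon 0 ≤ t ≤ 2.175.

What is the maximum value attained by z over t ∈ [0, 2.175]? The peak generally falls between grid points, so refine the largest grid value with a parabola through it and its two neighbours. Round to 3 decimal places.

t=0.000: state=(1.960, 4.270, 2.850)
step 1 (dt=0.005): k1=(23.100, 20.812, 0.412), k2=(23.043, 21.497, 0.761), k3=(23.061, 21.492, 0.761), k4=(23.022, 22.172, 1.117); state += dt/6·(k1+2k2+2k3+k4)
t=0.005: state=(2.075, 4.377, 2.854)
t=0.010: state=(2.190, 4.492, 2.861)
t=0.015: state=(2.306, 4.613, 2.872)
continuing one RK4 step at a time; state shown every 20 steps (Δt=0.1):
t=0.100: state=(4.530, 7.638, 3.863)
t=0.200: state=(8.346, 12.664, 8.815)
t=0.300: state=(11.712, 12.955, 19.030)
t=0.400: state=(9.621, 4.841, 23.187)
t=0.500: state=(4.652, 0.440, 18.915)
t=0.600: state=(1.762, 0.055, 14.339)
t=0.700: state=(0.795, 0.373, 10.865)
t=0.800: state=(0.659, 0.737, 8.251)
t=0.900: state=(0.891, 1.274, 6.307)
t=1.000: state=(1.462, 2.259, 4.950)
t=1.100: state=(2.595, 4.137, 4.306)
t=1.200: state=(4.719, 7.505, 5.119)
t=1.300: state=(8.135, 11.952, 9.502)
t=1.400: state=(11.113, 12.310, 18.294)
t=1.500: state=(9.502, 5.523, 22.326)
t=1.600: state=(5.150, 1.282, 18.819)
t=1.700: state=(2.416, 0.756, 14.506)
t=1.800: state=(1.504, 1.176, 11.120)
t=1.900: state=(1.540, 1.884, 8.606)
t=2.000: state=(2.164, 3.087, 6.905)
t=2.100: state=(3.469, 5.213, 6.237)
t=2.175: state=(5.077, 7.636, 6.924)
largest grid value and its neighbours: z(0.380)=23.34712, z(0.385)=23.34788, z(0.390)=23.32043
parabola through these three points peaks at t≈0.383 with z≈23.35104

max z = 23.351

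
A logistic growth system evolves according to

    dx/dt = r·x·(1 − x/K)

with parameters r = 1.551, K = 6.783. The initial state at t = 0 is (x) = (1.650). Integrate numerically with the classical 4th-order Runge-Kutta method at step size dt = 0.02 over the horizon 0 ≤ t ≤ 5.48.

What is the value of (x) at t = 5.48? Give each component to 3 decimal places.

(x) = (6.779)

t=0.000: state=(1.650)
step 1 (dt=0.02): k1=(1.937), k2=(1.952), k3=(1.952), k4=(1.967); state += dt/6·(k1+2k2+2k3+k4)
t=0.020: state=(1.689)
t=0.040: state=(1.729)
t=0.060: state=(1.769)
continuing one RK4 step at a time; state shown every 10 steps (Δt=0.2):
t=0.200: state=(2.067)
t=0.400: state=(2.538)
t=0.600: state=(3.046)
t=0.800: state=(3.571)
t=1.000: state=(4.087)
t=1.200: state=(4.572)
t=1.400: state=(5.007)
t=1.600: state=(5.383)
t=1.800: state=(5.696)
t=2.000: state=(5.951)
t=2.200: state=(6.152)
t=2.400: state=(6.309)
t=2.600: state=(6.428)
t=2.800: state=(6.519)
t=3.000: state=(6.588)
t=3.200: state=(6.639)
t=3.400: state=(6.677)
t=3.600: state=(6.705)
t=3.800: state=(6.725)
t=4.000: state=(6.741)
t=4.200: state=(6.752)
t=4.400: state=(6.760)
t=4.600: state=(6.766)
t=4.800: state=(6.771)
t=5.000: state=(6.774)
t=5.200: state=(6.776)
t=5.400: state=(6.778)
t=5.480: state=(6.779)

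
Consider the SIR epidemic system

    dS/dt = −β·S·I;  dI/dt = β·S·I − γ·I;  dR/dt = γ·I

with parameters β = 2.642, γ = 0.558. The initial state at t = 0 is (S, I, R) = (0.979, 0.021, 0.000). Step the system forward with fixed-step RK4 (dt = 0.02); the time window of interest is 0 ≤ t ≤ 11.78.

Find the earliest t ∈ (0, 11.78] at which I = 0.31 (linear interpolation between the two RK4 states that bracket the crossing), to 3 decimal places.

t=0.000: state=(0.979, 0.021, 0.000)
step 1 (dt=0.02): k1=(-0.054, 0.043, 0.012), k2=(-0.055, 0.043, 0.012), k3=(-0.055, 0.043, 0.012), k4=(-0.057, 0.044, 0.012); state += dt/6·(k1+2k2+2k3+k4)
t=0.020: state=(0.978, 0.022, 0.000)
t=0.040: state=(0.977, 0.023, 0.000)
t=0.060: state=(0.976, 0.024, 0.001)
continuing one RK4 step at a time; state shown every 25 steps (Δt=0.5):
t=0.500: state=(0.933, 0.056, 0.010)
t=1.000: state=(0.826, 0.138, 0.036)
t=1.500: state=(0.632, 0.276, 0.092)
t=1.600: state=(0.585, 0.306, 0.109)
next step: t=1.620: state=(0.576, 0.312, 0.112) — I has crossed 0.31
linear interpolation between t=1.600 (0.30613) and t=1.620 (0.31216) → t≈1.613

t = 1.613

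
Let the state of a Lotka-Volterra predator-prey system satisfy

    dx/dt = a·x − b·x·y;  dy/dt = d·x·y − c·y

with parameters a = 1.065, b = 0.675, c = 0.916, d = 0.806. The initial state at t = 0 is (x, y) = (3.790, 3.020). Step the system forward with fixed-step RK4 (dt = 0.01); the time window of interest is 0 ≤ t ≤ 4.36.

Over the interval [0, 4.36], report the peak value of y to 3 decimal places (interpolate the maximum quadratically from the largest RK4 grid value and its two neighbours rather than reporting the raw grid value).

max y = 5.500

t=0.000: state=(3.790, 3.020)
step 1 (dt=0.01): k1=(-3.690, 6.459), k2=(-3.754, 6.483), k3=(-3.754, 6.482), k4=(-3.817, 6.504); state += dt/6·(k1+2k2+2k3+k4)
t=0.010: state=(3.752, 3.085)
t=0.020: state=(3.714, 3.150)
t=0.030: state=(3.674, 3.216)
continuing one RK4 step at a time; state shown every 20 steps (Δt=0.2):
t=0.200: state=(2.855, 4.315)
t=0.400: state=(1.842, 5.235)
t=0.600: state=(1.096, 5.499)
t=0.800: state=(0.654, 5.254)
t=1.000: state=(0.411, 4.757)
t=1.200: state=(0.278, 4.182)
t=1.400: state=(0.203, 3.618)
t=1.600: state=(0.160, 3.101)
t=1.800: state=(0.134, 2.643)
t=2.000: state=(0.120, 2.246)
t=2.200: state=(0.112, 1.905)
t=2.400: state=(0.109, 1.615)
t=2.600: state=(0.111, 1.368)
t=2.800: state=(0.115, 1.160)
t=3.000: state=(0.124, 0.985)
t=3.200: state=(0.135, 0.837)
t=3.400: state=(0.151, 0.713)
t=3.600: state=(0.171, 0.609)
t=3.800: state=(0.196, 0.523)
t=4.000: state=(0.227, 0.450)
t=4.200: state=(0.265, 0.390)
t=4.360: state=(0.302, 0.349)
largest grid value and its neighbours: y(0.580)=5.49959, y(0.590)=5.49979, y(0.600)=5.49866
parabola through these three points peaks at t≈0.586 with y≈5.49987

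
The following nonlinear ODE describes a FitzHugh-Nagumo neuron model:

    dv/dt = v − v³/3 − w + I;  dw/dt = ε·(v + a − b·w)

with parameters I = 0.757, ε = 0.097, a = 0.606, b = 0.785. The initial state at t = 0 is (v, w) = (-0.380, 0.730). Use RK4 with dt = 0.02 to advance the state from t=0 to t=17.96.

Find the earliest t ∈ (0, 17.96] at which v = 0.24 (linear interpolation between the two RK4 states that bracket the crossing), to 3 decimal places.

t=0.000: state=(-0.380, 0.730)
step 1 (dt=0.02): k1=(-0.335, -0.034), k2=(-0.337, -0.034), k3=(-0.337, -0.034), k4=(-0.340, -0.034); state += dt/6·(k1+2k2+2k3+k4)
t=0.020: state=(-0.387, 0.729)
t=0.040: state=(-0.394, 0.729)
t=0.060: state=(-0.401, 0.728)
continuing one RK4 step at a time; state shown every 50 steps (Δt=1):
t=1.000: state=(-0.841, 0.678)
t=2.000: state=(-1.346, 0.580)
t=3.000: state=(-1.525, 0.458)
t=4.000: state=(-1.508, 0.338)
t=5.000: state=(-1.439, 0.232)
t=6.000: state=(-1.355, 0.141)
t=7.000: state=(-1.261, 0.066)
t=8.000: state=(-1.156, 0.004)
t=9.000: state=(-1.035, -0.042)
t=10.000: state=(-0.883, -0.072)
t=11.000: state=(-0.667, -0.083)
t=12.000: state=(-0.282, -0.066)
t=12.680: state=(0.232, -0.027)
next step: t=12.700: state=(0.253, -0.026) — v has crossed 0.24
linear interpolation between t=12.680 (0.23209) and t=12.700 (0.25251) → t≈12.688

t = 12.688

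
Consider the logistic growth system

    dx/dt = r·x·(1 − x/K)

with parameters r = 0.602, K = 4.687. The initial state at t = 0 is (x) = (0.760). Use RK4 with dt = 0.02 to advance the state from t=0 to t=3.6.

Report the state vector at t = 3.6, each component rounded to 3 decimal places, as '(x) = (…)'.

t=0.000: state=(0.760)
step 1 (dt=0.02): k1=(0.383), k2=(0.385), k3=(0.385), k4=(0.386); state += dt/6·(k1+2k2+2k3+k4)
t=0.020: state=(0.768)
t=0.040: state=(0.775)
t=0.060: state=(0.783)
continuing one RK4 step at a time; state shown every 10 steps (Δt=0.2):
t=0.200: state=(0.840)
t=0.400: state=(0.926)
t=0.600: state=(1.019)
t=0.800: state=(1.118)
t=1.000: state=(1.224)
t=1.200: state=(1.336)
t=1.400: state=(1.454)
t=1.600: state=(1.577)
t=1.800: state=(1.705)
t=2.000: state=(1.838)
t=2.200: state=(1.974)
t=2.400: state=(2.113)
t=2.600: state=(2.253)
t=2.800: state=(2.394)
t=3.000: state=(2.535)
t=3.200: state=(2.674)
t=3.400: state=(2.811)
t=3.600: state=(2.945)

(x) = (2.945)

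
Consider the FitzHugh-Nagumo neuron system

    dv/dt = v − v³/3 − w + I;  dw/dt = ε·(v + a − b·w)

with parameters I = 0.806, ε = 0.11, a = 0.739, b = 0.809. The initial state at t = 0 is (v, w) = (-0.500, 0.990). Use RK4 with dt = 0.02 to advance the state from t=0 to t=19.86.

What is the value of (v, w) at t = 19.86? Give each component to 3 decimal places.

(v, w) = (1.471, 1.319)

t=0.000: state=(-0.500, 0.990)
step 1 (dt=0.02): k1=(-0.642, -0.062), k2=(-0.647, -0.062), k3=(-0.647, -0.062), k4=(-0.651, -0.063); state += dt/6·(k1+2k2+2k3+k4)
t=0.020: state=(-0.513, 0.989)
t=0.040: state=(-0.526, 0.987)
t=0.060: state=(-0.539, 0.986)
continuing one RK4 step at a time; state shown every 50 steps (Δt=1):
t=1.000: state=(-1.249, 0.891)
t=2.000: state=(-1.630, 0.736)
t=3.000: state=(-1.637, 0.578)
t=4.000: state=(-1.566, 0.438)
t=5.000: state=(-1.480, 0.318)
t=6.000: state=(-1.389, 0.218)
t=7.000: state=(-1.294, 0.136)
t=8.000: state=(-1.192, 0.071)
t=9.000: state=(-1.078, 0.024)
t=10.000: state=(-0.943, -0.007)
t=11.000: state=(-0.769, -0.019)
t=12.000: state=(-0.499, -0.008)
t=13.000: state=(0.040, 0.043)
t=14.000: state=(1.183, 0.178)
t=15.000: state=(1.847, 0.411)
t=16.000: state=(1.838, 0.649)
t=17.000: state=(1.751, 0.861)
t=18.000: state=(1.656, 1.045)
t=19.000: state=(1.558, 1.203)
t=19.860: state=(1.471, 1.319)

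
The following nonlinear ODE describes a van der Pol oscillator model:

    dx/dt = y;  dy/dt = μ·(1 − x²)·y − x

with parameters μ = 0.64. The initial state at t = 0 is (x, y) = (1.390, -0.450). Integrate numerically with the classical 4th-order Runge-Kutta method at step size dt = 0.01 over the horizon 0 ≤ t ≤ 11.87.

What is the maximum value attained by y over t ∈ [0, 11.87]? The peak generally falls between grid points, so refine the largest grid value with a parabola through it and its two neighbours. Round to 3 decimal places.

max y = 2.339

t=0.000: state=(1.390, -0.450)
step 1 (dt=0.01): k1=(-0.450, -1.122), k2=(-0.456, -1.118), k3=(-0.456, -1.118), k4=(-0.461, -1.114); state += dt/6·(k1+2k2+2k3+k4)
t=0.010: state=(1.385, -0.461)
t=0.020: state=(1.381, -0.472)
t=0.030: state=(1.376, -0.483)
continuing one RK4 step at a time; state shown every 50 steps (Δt=0.5):
t=0.500: state=(1.035, -0.958)
t=1.000: state=(0.425, -1.504)
t=1.500: state=(-0.474, -2.040)
t=2.000: state=(-1.440, -1.555)
t=2.500: state=(-1.873, -0.211)
t=3.000: state=(-1.763, 0.551)
t=3.500: state=(-1.376, 0.980)
t=4.000: state=(-0.774, 1.455)
t=4.500: state=(0.112, 2.103)
t=5.000: state=(1.227, 2.088)
t=5.500: state=(1.919, 0.598)
t=6.000: state=(1.931, -0.405)
t=6.500: state=(1.606, -0.855)
t=7.000: state=(1.082, -1.257)
t=7.500: state=(0.316, -1.845)
t=8.000: state=(-0.758, -2.334)
t=8.500: state=(-1.738, -1.288)
t=9.000: state=(-2.000, 0.094)
t=9.500: state=(-1.782, 0.693)
t=10.000: state=(-1.341, 1.071)
t=10.500: state=(-0.692, 1.561)
t=11.000: state=(0.253, 2.215)
t=11.500: state=(1.378, 1.968)
t=11.870: state=(1.895, 0.787)
largest grid value and its neighbours: y(11.190)=2.33858, y(11.200)=2.33920, y(11.210)=2.33910
parabola through these three points peaks at t≈11.204 with y≈2.33925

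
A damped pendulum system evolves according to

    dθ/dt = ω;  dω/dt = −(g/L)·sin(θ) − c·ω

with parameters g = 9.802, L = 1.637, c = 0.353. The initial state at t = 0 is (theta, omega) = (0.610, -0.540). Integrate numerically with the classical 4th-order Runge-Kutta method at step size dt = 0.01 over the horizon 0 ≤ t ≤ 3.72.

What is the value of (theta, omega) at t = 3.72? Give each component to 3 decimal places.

t=0.000: state=(0.610, -0.540)
step 1 (dt=0.01): k1=(-0.540, -3.240), k2=(-0.556, -3.221), k3=(-0.556, -3.220), k4=(-0.572, -3.201); state += dt/6·(k1+2k2+2k3+k4)
t=0.010: state=(0.604, -0.572)
t=0.020: state=(0.599, -0.604)
t=0.030: state=(0.592, -0.635)
continuing one RK4 step at a time; state shown every 20 steps (Δt=0.2):
t=0.200: state=(0.443, -1.092)
t=0.400: state=(0.191, -1.381)
t=0.600: state=(-0.087, -1.344)
t=0.800: state=(-0.326, -1.007)
t=1.000: state=(-0.477, -0.477)
t=1.200: state=(-0.513, 0.115)
t=1.400: state=(-0.435, 0.644)
t=1.600: state=(-0.267, 1.002)
t=1.800: state=(-0.051, 1.117)
t=2.000: state=(0.163, 0.972)
t=2.200: state=(0.324, 0.620)
t=2.400: state=(0.403, 0.157)
t=2.600: state=(0.387, -0.307)
t=2.800: state=(0.287, -0.674)
t=3.000: state=(0.129, -0.869)
t=3.200: state=(-0.047, -0.856)
t=3.400: state=(-0.200, -0.651)
t=3.600: state=(-0.298, -0.314)
t=3.720: state=(-0.322, -0.085)

(theta, omega) = (-0.322, -0.085)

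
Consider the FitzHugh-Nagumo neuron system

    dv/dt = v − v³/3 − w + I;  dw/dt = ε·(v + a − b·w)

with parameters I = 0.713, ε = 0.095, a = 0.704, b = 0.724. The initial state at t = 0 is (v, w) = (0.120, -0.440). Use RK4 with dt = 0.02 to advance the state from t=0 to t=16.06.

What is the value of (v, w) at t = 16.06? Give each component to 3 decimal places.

(v, w) = (-1.466, 1.482)

t=0.000: state=(0.120, -0.440)
step 1 (dt=0.02): k1=(1.272, 0.109), k2=(1.284, 0.110), k3=(1.284, 0.110), k4=(1.295, 0.111); state += dt/6·(k1+2k2+2k3+k4)
t=0.020: state=(0.146, -0.438)
t=0.040: state=(0.172, -0.436)
t=0.060: state=(0.198, -0.433)
continuing one RK4 step at a time; state shown every 50 steps (Δt=1):
t=1.000: state=(1.658, -0.263)
t=2.000: state=(2.020, -0.004)
t=3.000: state=(1.959, 0.244)
t=4.000: state=(1.877, 0.469)
t=5.000: state=(1.793, 0.671)
t=6.000: state=(1.706, 0.851)
t=7.000: state=(1.617, 1.012)
t=8.000: state=(1.524, 1.153)
t=9.000: state=(1.425, 1.277)
t=10.000: state=(1.317, 1.382)
t=11.000: state=(1.195, 1.470)
t=12.000: state=(1.050, 1.541)
t=13.000: state=(0.857, 1.591)
t=14.000: state=(0.555, 1.616)
t=15.000: state=(-0.075, 1.599)
t=16.000: state=(-1.392, 1.492)
t=16.060: state=(-1.466, 1.482)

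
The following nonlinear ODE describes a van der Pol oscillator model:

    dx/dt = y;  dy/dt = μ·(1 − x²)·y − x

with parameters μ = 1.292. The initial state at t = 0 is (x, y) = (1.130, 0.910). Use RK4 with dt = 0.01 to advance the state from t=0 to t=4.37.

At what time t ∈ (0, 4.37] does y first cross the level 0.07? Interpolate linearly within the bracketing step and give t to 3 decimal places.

t = 0.508

t=0.000: state=(1.130, 0.910)
step 1 (dt=0.01): k1=(0.910, -1.456), k2=(0.903, -1.470), k3=(0.903, -1.469), k4=(0.895, -1.483); state += dt/6·(k1+2k2+2k3+k4)
t=0.010: state=(1.139, 0.895)
t=0.020: state=(1.148, 0.880)
t=0.030: state=(1.157, 0.865)
continuing one RK4 step at a time; state shown every 20 steps (Δt=0.2):
t=0.200: state=(1.280, 0.580)
t=0.400: state=(1.361, 0.237)
t=0.500: state=(1.377, 0.082)
next step: t=0.510: state=(1.378, 0.067) — y has crossed 0.07
linear interpolation between t=0.500 (0.08170) and t=0.510 (0.06707) → t≈0.508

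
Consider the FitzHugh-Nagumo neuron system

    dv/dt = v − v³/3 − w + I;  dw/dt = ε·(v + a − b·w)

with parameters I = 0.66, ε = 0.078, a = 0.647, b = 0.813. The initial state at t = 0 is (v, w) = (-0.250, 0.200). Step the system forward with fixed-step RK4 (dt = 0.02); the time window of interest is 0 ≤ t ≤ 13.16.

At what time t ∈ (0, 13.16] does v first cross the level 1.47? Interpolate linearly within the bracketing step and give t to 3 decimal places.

t = 2.631

t=0.000: state=(-0.250, 0.200)
step 1 (dt=0.02): k1=(0.215, 0.018), k2=(0.217, 0.018), k3=(0.217, 0.018), k4=(0.219, 0.019); state += dt/6·(k1+2k2+2k3+k4)
t=0.020: state=(-0.246, 0.200)
t=0.040: state=(-0.241, 0.201)
t=0.060: state=(-0.237, 0.201)
continuing one RK4 step at a time; state shown every 25 steps (Δt=0.5):
t=0.500: state=(-0.115, 0.211)
t=1.000: state=(0.096, 0.229)
t=1.500: state=(0.427, 0.256)
t=2.000: state=(0.892, 0.298)
t=2.500: state=(1.371, 0.358)
t=2.620: state=(1.462, 0.374)
next step: t=2.640: state=(1.476, 0.377) — v has crossed 1.47
linear interpolation between t=2.620 (1.46228) and t=2.640 (1.47621) → t≈2.631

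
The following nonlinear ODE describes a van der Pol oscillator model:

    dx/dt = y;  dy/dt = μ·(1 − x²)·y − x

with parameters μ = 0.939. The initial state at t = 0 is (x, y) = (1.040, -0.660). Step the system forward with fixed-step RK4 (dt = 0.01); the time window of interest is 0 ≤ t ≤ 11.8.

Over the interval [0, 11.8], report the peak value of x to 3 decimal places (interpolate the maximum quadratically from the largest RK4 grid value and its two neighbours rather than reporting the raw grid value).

max x = 2.002

t=0.000: state=(1.040, -0.660)
step 1 (dt=0.01): k1=(-0.660, -0.989), k2=(-0.665, -0.990), k3=(-0.665, -0.990), k4=(-0.670, -0.991); state += dt/6·(k1+2k2+2k3+k4)
t=0.010: state=(1.033, -0.670)
t=0.020: state=(1.027, -0.680)
t=0.030: state=(1.020, -0.690)
continuing one RK4 step at a time; state shown every 50 steps (Δt=0.5):
t=0.500: state=(0.578, -1.218)
t=1.000: state=(-0.223, -2.012)
t=1.500: state=(-1.306, -1.953)
t=2.000: state=(-1.867, -0.311)
t=2.500: state=(-1.794, 0.458)
t=3.000: state=(-1.479, 0.784)
t=3.500: state=(-1.000, 1.162)
t=4.000: state=(-0.259, 1.880)
t=4.500: state=(0.904, 2.591)
t=5.000: state=(1.871, 0.949)
t=5.500: state=(1.972, -0.292)
t=6.000: state=(1.722, -0.655)
t=6.500: state=(1.329, -0.929)
t=7.000: state=(0.761, -1.398)
t=7.500: state=(-0.143, -2.281)
t=8.000: state=(-1.389, -2.230)
t=8.500: state=(-1.993, -0.271)
t=9.000: state=(-1.900, 0.475)
t=9.500: state=(-1.589, 0.753)
t=10.000: state=(-1.140, 1.071)
t=10.500: state=(-0.469, 1.685)
t=11.000: state=(0.609, 2.579)
t=11.500: state=(1.742, 1.445)
t=11.800: state=(1.990, 0.297)
largest grid value and its neighbours: x(5.300)=2.00162, x(5.310)=2.00176, x(5.320)=2.00170
parabola through these three points peaks at t≈5.312 with x≈2.00176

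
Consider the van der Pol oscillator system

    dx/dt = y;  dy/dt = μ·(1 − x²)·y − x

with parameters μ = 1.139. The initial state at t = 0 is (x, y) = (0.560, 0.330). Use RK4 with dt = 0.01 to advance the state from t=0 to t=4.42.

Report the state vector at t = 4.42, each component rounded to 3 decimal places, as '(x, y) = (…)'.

t=0.000: state=(0.560, 0.330)
step 1 (dt=0.01): k1=(0.330, -0.302), k2=(0.328, -0.306), k3=(0.328, -0.306), k4=(0.327, -0.309); state += dt/6·(k1+2k2+2k3+k4)
t=0.010: state=(0.563, 0.327)
t=0.020: state=(0.567, 0.324)
t=0.030: state=(0.570, 0.321)
continuing one RK4 step at a time; state shown every 20 steps (Δt=0.2):
t=0.200: state=(0.619, 0.256)
t=0.400: state=(0.661, 0.155)
t=0.600: state=(0.680, 0.033)
t=0.800: state=(0.673, -0.107)
t=1.000: state=(0.636, -0.262)
t=1.200: state=(0.566, -0.434)
t=1.400: state=(0.461, -0.625)
t=1.600: state=(0.314, -0.845)
t=1.800: state=(0.121, -1.099)
t=2.000: state=(-0.127, -1.380)
t=2.200: state=(-0.430, -1.641)
t=2.400: state=(-0.775, -1.767)
t=2.600: state=(-1.118, -1.614)
t=2.800: state=(-1.400, -1.170)
t=3.000: state=(-1.579, -0.621)
t=3.200: state=(-1.655, -0.157)
t=3.400: state=(-1.652, 0.168)
t=3.600: state=(-1.595, 0.387)
t=3.800: state=(-1.501, 0.548)
t=4.000: state=(-1.377, 0.685)
t=4.200: state=(-1.226, 0.826)
t=4.400: state=(-1.045, 0.994)
t=4.420: state=(-1.025, 1.013)

(x, y) = (-1.025, 1.013)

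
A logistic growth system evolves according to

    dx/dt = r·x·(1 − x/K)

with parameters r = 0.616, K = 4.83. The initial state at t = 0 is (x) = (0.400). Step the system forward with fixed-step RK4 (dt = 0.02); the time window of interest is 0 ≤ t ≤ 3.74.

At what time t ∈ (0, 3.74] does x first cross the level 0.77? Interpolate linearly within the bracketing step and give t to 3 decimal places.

t=0.000: state=(0.400)
step 1 (dt=0.02): k1=(0.226), k2=(0.227), k3=(0.227), k4=(0.228); state += dt/6·(k1+2k2+2k3+k4)
t=0.020: state=(0.405)
t=0.040: state=(0.409)
t=0.060: state=(0.414)
continuing one RK4 step at a time; state shown every 10 steps (Δt=0.2):
t=0.200: state=(0.448)
t=0.400: state=(0.500)
t=0.600: state=(0.558)
t=0.800: state=(0.622)
t=1.000: state=(0.692)
t=1.200: state=(0.768)
next step: t=1.220: state=(0.776) — x has crossed 0.77
linear interpolation between t=1.200 (0.76810) and t=1.220 (0.77609) → t≈1.205

t = 1.205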